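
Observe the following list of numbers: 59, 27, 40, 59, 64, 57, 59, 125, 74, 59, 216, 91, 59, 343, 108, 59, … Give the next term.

512

The terms cycle through 3 interleaved subsequences.
Track A: 59, 59, 59, 59, 59, 59 — always 59.
Track B: 27, 64, 125, 216, 343 — perfect cubes starting at 3³.
Track C: 40, 57, 74, 91, 108 — arithmetic with common difference +17.
Term 17 comes from track B (its 6th entry): 512.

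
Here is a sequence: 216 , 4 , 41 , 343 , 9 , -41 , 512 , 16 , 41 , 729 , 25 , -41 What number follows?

Taking every 3rd term gives 3 separate tracks.
Subsequence A is 216, 343, 512, 729, which is the cubes 6³, 7³, 8³, ….
Subsequence B is 4, 9, 16, 25, which is consecutive squares n² from n = 2.
Subsequence C is 41, -41, 41, -41, which is the oscillation 41·(−1)^(n+1).
The 13th slot belongs to subsequence A; its 5th term is 1000.

1000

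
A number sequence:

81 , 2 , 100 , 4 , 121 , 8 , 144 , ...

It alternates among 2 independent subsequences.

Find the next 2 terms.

16, 169

Split by position mod 2 into 2 tracks.
Track A = 81, 100, 121, 144: the squares 9², 10², 11², ….
Track B = 2, 4, 8: powers 2^1, 2^2, 2^3, ….
Term 8 comes from track B (its 4th entry): 16.
Position 9 → track A, term 5 = 169.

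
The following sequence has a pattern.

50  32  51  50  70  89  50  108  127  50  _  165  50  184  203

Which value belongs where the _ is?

146

Reading positions in blocks of 3 reveals the pattern ABB — 2 tracks woven together.
Subsequence A: 50, 50, 50, 50, 50 — constant 50.
Subsequence B: 32, 51, 70, 89, 108, 127, ?, 165, 184, 203 — adding 19 each time.
Filling subsequence B at index 7 by its rule yields 146.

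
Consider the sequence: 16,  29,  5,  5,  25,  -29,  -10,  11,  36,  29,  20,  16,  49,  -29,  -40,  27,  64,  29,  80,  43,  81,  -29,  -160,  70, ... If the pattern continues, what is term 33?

144

Read the sequence 4 terms at a time; column i is its own pattern.
Track A = 16, 25, 36, 49, 64, 81: perfect squares starting at 4².
Track B = 29, -29, 29, -29, 29, -29: the oscillation 29·(−1)^(n+1).
Track C = 5, -10, 20, -40, 80, -160: geometric, ×-2 each step.
Track D = 5, 11, 16, 27, 43, 70: a Fibonacci-like recurrence a_n = a_{n-1} + a_{n-2}.
The 33rd slot belongs to track A; its 9th term is 144.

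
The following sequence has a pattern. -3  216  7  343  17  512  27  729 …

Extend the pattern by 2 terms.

Odd-indexed and even-indexed terms follow separate rules.
Subsequence A = -3, 7, 17, 27: adding 10 each time.
Subsequence B = 216, 343, 512, 729: perfect cubes starting at 6³.
Term 9 comes from subsequence A (its 5th entry): 37.
The 10th slot belongs to subsequence B; its 5th term is 1000.

37, 1000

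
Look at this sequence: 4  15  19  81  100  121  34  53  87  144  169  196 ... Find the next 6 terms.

The slot pattern repeats as AAABBB (period 6), so there are 2 interleaved tracks.
Subsequence A: 4, 15, 19, 34, 53, 87 — Fibonacci-style (each term is the sum of the two before it).
Subsequence B: 81, 100, 121, 144, 169, 196 — the squares 9², 10², 11², ….
Term 13 comes from subsequence A (its 7th entry): 140.
Position 14 → subsequence A, term 8 = 227.
Position 15 falls in subsequence A as its term 9, giving 367.
Term 16 comes from subsequence B (its 7th entry): 225.
The 17th slot belongs to subsequence B; its 8th term is 256.
Position 18 → subsequence B, term 9 = 289.

140, 227, 367, 225, 256, 289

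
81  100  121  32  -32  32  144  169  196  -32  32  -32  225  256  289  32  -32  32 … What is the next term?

Reading positions in blocks of 6 reveals the pattern AAABBB — 2 tracks woven together.
Subsequence A is 81, 100, 121, 144, 169, 196, 225, 256, 289, which is consecutive squares n² from n = 9.
Subsequence B is 32, -32, 32, -32, 32, -32, 32, -32, 32, which is oscillating between 32 and -32.
The 19th slot belongs to subsequence A; its 10th term is 324.

324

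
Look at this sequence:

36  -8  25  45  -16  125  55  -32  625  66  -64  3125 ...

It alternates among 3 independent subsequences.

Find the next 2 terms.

78, -128

The terms cycle through 3 interleaved subsequences.
Track A: 36, 45, 55, 66 (triangular numbers starting at T_8).
Track B: -8, -16, -32, -64 (a geometric progression (common ratio 2)).
Track C: 25, 125, 625, 3125 (successive powers of 5).
Term 13 comes from track A (its 5th entry): 78.
Position 14 falls in track B as its term 5, giving -128.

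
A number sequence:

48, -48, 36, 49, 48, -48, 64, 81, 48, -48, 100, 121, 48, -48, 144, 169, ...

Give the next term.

Positions follow the repeating pattern AABB; grouping by letter gives 2 tracks.
Track A is 48, -48, 48, -48, 48, -48, 48, -48, which is oscillating between 48 and -48.
Track B is 36, 49, 64, 81, 100, 121, 144, 169, which is perfect squares starting at 6².
The 17th slot belongs to track A; its 9th term is 48.

48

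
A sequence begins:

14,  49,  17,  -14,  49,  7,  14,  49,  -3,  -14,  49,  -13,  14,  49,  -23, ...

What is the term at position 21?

-43

Read the sequence 3 terms at a time; column i is its own pattern.
Stream A = 14, -14, 14, -14, 14: oscillating between 14 and -14.
Stream B = 49, 49, 49, 49, 49: constant 49.
Stream C = 17, 7, -3, -13, -23: arithmetic, step −10.
Term 21 comes from stream C (its 7th entry): -43.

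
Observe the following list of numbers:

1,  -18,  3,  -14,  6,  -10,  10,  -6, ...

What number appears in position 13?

Positions 1, 3, 5, … form one subsequence and positions 2, 4, 6, … form another.
Stream A: 1, 3, 6, 10. The triangular numbers T_1, T_2, ….
Stream B: -18, -14, -10, -6. Arithmetic with common difference +4.
The 13th slot belongs to stream A; its 7th term is 28.

28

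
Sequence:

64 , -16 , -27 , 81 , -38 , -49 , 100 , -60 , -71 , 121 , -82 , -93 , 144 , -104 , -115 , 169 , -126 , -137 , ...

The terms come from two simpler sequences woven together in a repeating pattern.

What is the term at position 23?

-170

The slot pattern repeats as ABB (period 3), so there are 2 interleaved tracks.
Track A = 64, 81, 100, 121, 144, 169: perfect squares starting at 8².
Track B = -16, -27, -38, -49, -60, -71, -82, -93, -104, -115, -126, -137: subtracting 11 each time.
The 23rd slot belongs to track B; its 15th term is -170.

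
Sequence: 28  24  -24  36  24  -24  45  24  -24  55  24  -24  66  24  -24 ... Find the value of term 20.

24

Reading positions in blocks of 3 reveals the pattern ABB — 2 tracks woven together.
Track A: 28, 36, 45, 55, 66 — triangular numbers starting at T_7.
Track B: 24, -24, 24, -24, 24, -24, 24, -24, 24, -24 — oscillating between 24 and -24.
The 20th slot belongs to track B; its 13th term is 24.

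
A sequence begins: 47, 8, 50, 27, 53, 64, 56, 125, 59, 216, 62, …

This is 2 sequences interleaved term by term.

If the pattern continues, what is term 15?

68

Odd-indexed and even-indexed terms follow separate rules.
Subsequence A is 47, 50, 53, 56, 59, 62, which is adding 3 each time.
Subsequence B is 8, 27, 64, 125, 216, which is consecutive cubes n³ from n = 2.
Position 15 → subsequence A, term 8 = 68.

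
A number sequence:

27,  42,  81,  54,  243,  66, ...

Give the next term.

729

Taking every 2nd term gives 2 separate tracks.
Subsequence A: 27, 81, 243. Successive powers of 3.
Subsequence B: 42, 54, 66. Linear: a_n = 30 + 12·n.
Position 7 falls in subsequence A as its term 4, giving 729.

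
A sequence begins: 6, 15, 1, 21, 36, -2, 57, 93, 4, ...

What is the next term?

150

Positions follow the repeating pattern AAB; grouping by letter gives 2 tracks.
Stream A is 6, 15, 21, 36, 57, 93, which is each term equals the sum of the previous two.
Stream B is 1, -2, 4, which is geometric, ×-2 each step.
Position 10 falls in stream A as its term 7, giving 150.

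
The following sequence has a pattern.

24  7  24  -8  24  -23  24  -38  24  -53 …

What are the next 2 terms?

24, -68

Odd-indexed and even-indexed terms follow separate rules.
Track A: 24, 24, 24, 24, 24. Always 24.
Track B: 7, -8, -23, -38, -53. Linear: a_n = 22 − 15·n.
Position 11 → track A, term 6 = 24.
Position 12 → track B, term 6 = -68.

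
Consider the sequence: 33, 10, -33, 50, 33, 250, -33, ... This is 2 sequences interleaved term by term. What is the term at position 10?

6250

Odd-indexed and even-indexed terms follow separate rules.
Subsequence A: 33, -33, 33, -33 — the oscillation 33·(−1)^(n+1).
Subsequence B: 10, 50, 250 — geometric, ×5 each step.
Position 10 → subsequence B, term 5 = 6250.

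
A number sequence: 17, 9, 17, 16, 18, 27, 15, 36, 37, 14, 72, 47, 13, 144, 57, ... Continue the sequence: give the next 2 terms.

12, 288

Taking every 3rd term gives 3 separate tracks.
Track A is 17, 16, 15, 14, 13, which is linear: a_n = 18 − n.
Track B is 9, 18, 36, 72, 144, which is geometric, ×2 each step.
Track C is 17, 27, 37, 47, 57, which is adding 10 each time.
Term 16 comes from track A (its 6th entry): 12.
Position 17 → track B, term 6 = 288.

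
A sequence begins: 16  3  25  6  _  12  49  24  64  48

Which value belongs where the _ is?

36

Odd-indexed and even-indexed terms follow separate rules.
Track A = 16, 25, ?, 49, 64: the squares 4², 5², 6², ….
Track B = 3, 6, 12, 24, 48: geometric with ratio 2.
Filling track A at index 3 by its rule yields 36.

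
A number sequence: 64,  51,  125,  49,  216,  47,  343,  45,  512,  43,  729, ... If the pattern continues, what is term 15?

1331

Taking every 2nd term gives 2 separate tracks.
Track A = 64, 125, 216, 343, 512, 729: consecutive cubes n³ from n = 4.
Track B = 51, 49, 47, 45, 43: subtracting 2 each time.
Position 15 → track A, term 8 = 1331.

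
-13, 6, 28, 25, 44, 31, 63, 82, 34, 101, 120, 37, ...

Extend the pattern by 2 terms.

Positions follow the repeating pattern AAB; grouping by letter gives 2 tracks.
Track A: -13, 6, 25, 44, 63, 82, 101, 120. Linear: a_n = -32 + 19·n.
Track B: 28, 31, 34, 37. Adding 3 each time.
Position 13 falls in track A as its term 9, giving 139.
Term 14 comes from track A (its 10th entry): 158.

139, 158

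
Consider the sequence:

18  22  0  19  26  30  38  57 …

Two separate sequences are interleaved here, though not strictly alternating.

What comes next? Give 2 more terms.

Reading positions in blocks of 4 reveals the pattern AABB — 2 tracks woven together.
Track A: 18, 22, 26, 30 (adding 4 each time).
Track B: 0, 19, 38, 57 (arithmetic with common difference +19).
The 9th slot belongs to track A; its 5th term is 34.
The 10th slot belongs to track A; its 6th term is 38.

34, 38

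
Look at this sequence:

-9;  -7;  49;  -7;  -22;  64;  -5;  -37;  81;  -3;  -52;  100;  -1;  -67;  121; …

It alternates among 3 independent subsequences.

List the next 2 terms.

1, -82

The terms cycle through 3 interleaved subsequences.
Stream A is -9, -7, -5, -3, -1, which is adding 2 each time.
Stream B is -7, -22, -37, -52, -67, which is arithmetic with common difference −15.
Stream C is 49, 64, 81, 100, 121, which is the squares 7², 8², 9², ….
The 16th slot belongs to stream A; its 6th term is 1.
The 17th slot belongs to stream B; its 6th term is -82.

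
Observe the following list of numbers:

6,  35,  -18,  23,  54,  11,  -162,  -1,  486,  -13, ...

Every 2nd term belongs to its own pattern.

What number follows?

-1458

Positions 1, 3, 5, … form one subsequence and positions 2, 4, 6, … form another.
Track A: 6, -18, 54, -162, 486 (geometric, ×-3 each step).
Track B: 35, 23, 11, -1, -13 (arithmetic, step −12).
Position 11 falls in track A as its term 6, giving -1458.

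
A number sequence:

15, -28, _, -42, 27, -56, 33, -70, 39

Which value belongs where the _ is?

21

Taking every 2nd term gives 2 separate tracks.
Track A is 15, ?, 27, 33, 39, which is linear: a_n = 9 + 6·n.
Track B is -28, -42, -56, -70, which is subtracting 14 each time.
Filling track A at index 2 by its rule yields 21.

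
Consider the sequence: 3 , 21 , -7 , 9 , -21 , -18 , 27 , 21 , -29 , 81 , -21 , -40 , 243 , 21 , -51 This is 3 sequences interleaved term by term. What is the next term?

Read the sequence 3 terms at a time; column i is its own pattern.
Track A is 3, 9, 27, 81, 243, which is successive powers of 3.
Track B is 21, -21, 21, -21, 21, which is oscillating between 21 and -21.
Track C is -7, -18, -29, -40, -51, which is arithmetic with common difference −11.
The 16th slot belongs to track A; its 6th term is 729.

729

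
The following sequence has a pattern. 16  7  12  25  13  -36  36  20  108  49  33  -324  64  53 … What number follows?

Split by position mod 3: positions 1, 4, 7, … form one track, and each other residue class forms its own.
Track A is 16, 25, 36, 49, 64, which is the squares 4², 5², 6², ….
Track B is 7, 13, 20, 33, 53, which is a Fibonacci-like recurrence a_n = a_{n-1} + a_{n-2}.
Track C is 12, -36, 108, -324, which is a geometric progression (common ratio -3).
Term 15 comes from track C (its 5th entry): 972.

972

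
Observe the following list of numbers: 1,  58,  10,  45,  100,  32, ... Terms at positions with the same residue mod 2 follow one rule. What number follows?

Positions 1, 3, 5, … form one subsequence and positions 2, 4, 6, … form another.
Track A is 1, 10, 100, which is successive powers of 10.
Track B is 58, 45, 32, which is subtracting 13 each time.
Position 7 → track A, term 4 = 1000.

1000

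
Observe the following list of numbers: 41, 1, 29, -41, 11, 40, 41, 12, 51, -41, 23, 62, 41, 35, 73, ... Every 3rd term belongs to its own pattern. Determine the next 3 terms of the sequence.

-41, 58, 84

Read the sequence 3 terms at a time; column i is its own pattern.
Track A: 41, -41, 41, -41, 41 — oscillating between 41 and -41.
Track B: 1, 11, 12, 23, 35 — each term equals the sum of the previous two.
Track C: 29, 40, 51, 62, 73 — arithmetic, step +11.
Position 16 → track A, term 6 = -41.
The 17th slot belongs to track B; its 6th term is 58.
Term 18 comes from track C (its 6th entry): 84.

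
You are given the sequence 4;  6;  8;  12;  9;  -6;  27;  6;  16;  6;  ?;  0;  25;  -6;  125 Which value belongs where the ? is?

Read the sequence 4 terms at a time; column i is its own pattern.
Track A = 4, 9, 16, 25: the squares 2², 3², 4², ….
Track B = 6, -6, 6, -6: oscillating between 6 and -6.
Track C = 8, 27, ?, 125: consecutive cubes n³ from n = 2.
Track D = 12, 6, 0: arithmetic, step −6.
So the missing entry in track C is 64.

64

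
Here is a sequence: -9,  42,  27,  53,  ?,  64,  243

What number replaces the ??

-81

Odd-indexed and even-indexed terms follow separate rules.
Track A: -9, 27, ?, 243 — geometric, ×-3 each step.
Track B: 42, 53, 64 — adding 11 each time.
The gap is track A's term 3; the rule gives -81.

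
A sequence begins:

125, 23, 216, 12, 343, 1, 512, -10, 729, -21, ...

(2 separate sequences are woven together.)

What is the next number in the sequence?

1000

Odd-indexed and even-indexed terms follow separate rules.
Track A = 125, 216, 343, 512, 729: consecutive cubes n³ from n = 5.
Track B = 23, 12, 1, -10, -21: arithmetic, step −11.
Term 11 comes from track A (its 6th entry): 1000.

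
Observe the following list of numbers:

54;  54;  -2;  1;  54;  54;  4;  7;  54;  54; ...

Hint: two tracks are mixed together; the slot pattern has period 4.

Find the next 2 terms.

Positions follow the repeating pattern AABB; grouping by letter gives 2 tracks.
Stream A: 54, 54, 54, 54, 54, 54 — constant 54.
Stream B: -2, 1, 4, 7 — adding 3 each time.
The 11th slot belongs to stream B; its 5th term is 10.
Term 12 comes from stream B (its 6th entry): 13.

10, 13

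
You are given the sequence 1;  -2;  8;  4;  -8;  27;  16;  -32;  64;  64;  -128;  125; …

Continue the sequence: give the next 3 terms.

256, -512, 216

The slot pattern repeats as AAB (period 3), so there are 2 interleaved tracks.
Stream A: 1, -2, 4, -8, 16, -32, 64, -128. Geometric, ×-2 each step.
Stream B: 8, 27, 64, 125. Perfect cubes starting at 2³.
Position 13 → stream A, term 9 = 256.
Position 14 → stream A, term 10 = -512.
Position 15 → stream B, term 5 = 216.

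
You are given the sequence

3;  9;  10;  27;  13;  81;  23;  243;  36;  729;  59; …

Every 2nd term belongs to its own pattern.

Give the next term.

2187

Odd-indexed and even-indexed terms follow separate rules.
Subsequence A: 3, 10, 13, 23, 36, 59 — Fibonacci-style (each term is the sum of the two before it).
Subsequence B: 9, 27, 81, 243, 729 — powers 3^2, 3^3, 3^4, ….
Position 12 falls in subsequence B as its term 6, giving 2187.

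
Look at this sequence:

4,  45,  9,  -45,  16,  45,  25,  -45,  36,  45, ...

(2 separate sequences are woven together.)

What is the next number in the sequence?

49

Positions 1, 3, 5, … form one subsequence and positions 2, 4, 6, … form another.
Track A = 4, 9, 16, 25, 36: consecutive squares n² from n = 2.
Track B = 45, -45, 45, -45, 45: the oscillation 45·(−1)^(n+1).
Position 11 → track A, term 6 = 49.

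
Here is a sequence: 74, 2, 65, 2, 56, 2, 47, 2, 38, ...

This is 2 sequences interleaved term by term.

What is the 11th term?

29

Split by position mod 2 into 2 tracks.
Track A: 74, 65, 56, 47, 38 — subtracting 9 each time.
Track B: 2, 2, 2, 2 — constant 2.
Term 11 comes from track A (its 6th entry): 29.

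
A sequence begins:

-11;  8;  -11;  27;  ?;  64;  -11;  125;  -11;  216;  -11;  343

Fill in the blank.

-11

Taking every 2nd term gives 2 separate tracks.
Track A: -11, -11, ?, -11, -11, -11. Always -11.
Track B: 8, 27, 64, 125, 216, 343. The cubes 2³, 3³, 4³, ….
Filling track A at index 3 by its rule yields -11.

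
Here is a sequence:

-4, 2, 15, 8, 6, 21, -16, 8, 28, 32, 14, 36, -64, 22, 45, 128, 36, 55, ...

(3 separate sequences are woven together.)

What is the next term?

Read the sequence 3 terms at a time; column i is its own pattern.
Track A = -4, 8, -16, 32, -64, 128: a geometric progression (common ratio -2).
Track B = 2, 6, 8, 14, 22, 36: each term equals the sum of the previous two.
Track C = 15, 21, 28, 36, 45, 55: triangular numbers n(n+1)/2 for n = 5, 6, ….
Position 19 falls in track A as its term 7, giving -256.

-256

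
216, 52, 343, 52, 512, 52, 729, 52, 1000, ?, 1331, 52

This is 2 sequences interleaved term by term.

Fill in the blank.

The terms cycle through 2 interleaved subsequences.
Subsequence A: 216, 343, 512, 729, 1000, 1331. Perfect cubes starting at 6³.
Subsequence B: 52, 52, 52, 52, ?, 52. Constant 52.
The gap is subsequence B's term 5; the rule gives 52.

52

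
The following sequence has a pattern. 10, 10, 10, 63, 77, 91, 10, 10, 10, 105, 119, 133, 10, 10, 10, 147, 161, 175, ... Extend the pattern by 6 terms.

The slot pattern repeats as AAABBB (period 6), so there are 2 interleaved tracks.
Subsequence A is 10, 10, 10, 10, 10, 10, 10, 10, 10, which is constant 10.
Subsequence B is 63, 77, 91, 105, 119, 133, 147, 161, 175, which is linear: a_n = 49 + 14·n.
Position 19 → subsequence A, term 10 = 10.
The 20th slot belongs to subsequence A; its 11th term is 10.
Position 21 → subsequence A, term 12 = 10.
Position 22 falls in subsequence B as its term 10, giving 189.
Position 23 → subsequence B, term 11 = 203.
Position 24 falls in subsequence B as its term 12, giving 217.

10, 10, 10, 189, 203, 217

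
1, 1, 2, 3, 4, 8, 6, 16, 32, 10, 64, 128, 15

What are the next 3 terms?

256, 512, 21

Reading positions in blocks of 3 reveals the pattern ABB — 2 tracks woven together.
Subsequence A: 1, 3, 6, 10, 15 (the triangular numbers T_1, T_2, …).
Subsequence B: 1, 2, 4, 8, 16, 32, 64, 128 (successive powers of 2).
Position 14 falls in subsequence B as its term 9, giving 256.
Term 15 comes from subsequence B (its 10th entry): 512.
The 16th slot belongs to subsequence A; its 6th term is 21.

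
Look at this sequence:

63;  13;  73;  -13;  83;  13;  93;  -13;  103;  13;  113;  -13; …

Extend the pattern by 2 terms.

Taking every 2nd term gives 2 separate tracks.
Track A is 63, 73, 83, 93, 103, 113, which is arithmetic, step +10.
Track B is 13, -13, 13, -13, 13, -13, which is oscillating between 13 and -13.
Position 13 → track A, term 7 = 123.
Term 14 comes from track B (its 7th entry): 13.

123, 13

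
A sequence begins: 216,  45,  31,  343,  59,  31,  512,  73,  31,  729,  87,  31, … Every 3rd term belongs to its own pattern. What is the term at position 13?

1000

Split by position mod 3: positions 1, 4, 7, … form one track, and each other residue class forms its own.
Subsequence A: 216, 343, 512, 729 (consecutive cubes n³ from n = 6).
Subsequence B: 45, 59, 73, 87 (adding 14 each time).
Subsequence C: 31, 31, 31, 31 (constant 31).
The 13th slot belongs to subsequence A; its 5th term is 1000.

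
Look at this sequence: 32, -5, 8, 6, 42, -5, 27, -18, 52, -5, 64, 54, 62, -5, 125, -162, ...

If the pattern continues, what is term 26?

-5

Split by position mod 4 into 4 tracks.
Track A: 32, 42, 52, 62. Arithmetic with common difference +10.
Track B: -5, -5, -5, -5. The constant sequence -5.
Track C: 8, 27, 64, 125. Consecutive cubes n³ from n = 2.
Track D: 6, -18, 54, -162. Multiplying by -3 each time.
Position 26 falls in track B as its term 7, giving -5.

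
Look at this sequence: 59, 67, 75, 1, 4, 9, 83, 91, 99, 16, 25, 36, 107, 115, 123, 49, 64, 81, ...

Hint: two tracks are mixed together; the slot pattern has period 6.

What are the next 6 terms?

The slot pattern repeats as AAABBB (period 6), so there are 2 interleaved tracks.
Track A = 59, 67, 75, 83, 91, 99, 107, 115, 123: linear: a_n = 51 + 8·n.
Track B = 1, 4, 9, 16, 25, 36, 49, 64, 81: the squares 1², 2², 3², ….
Term 19 comes from track A (its 10th entry): 131.
Term 20 comes from track A (its 11th entry): 139.
Term 21 comes from track A (its 12th entry): 147.
The 22nd slot belongs to track B; its 10th term is 100.
The 23rd slot belongs to track B; its 11th term is 121.
Position 24 → track B, term 12 = 144.

131, 139, 147, 100, 121, 144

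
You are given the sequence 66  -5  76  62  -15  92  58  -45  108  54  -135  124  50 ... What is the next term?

-405

Taking every 3rd term gives 3 separate tracks.
Track A: 66, 62, 58, 54, 50. Arithmetic with common difference −4.
Track B: -5, -15, -45, -135. A geometric progression (common ratio 3).
Track C: 76, 92, 108, 124. Linear: a_n = 60 + 16·n.
The 14th slot belongs to track B; its 5th term is -405.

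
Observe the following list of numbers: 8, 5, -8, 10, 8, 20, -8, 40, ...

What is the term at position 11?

-8

The terms cycle through 2 interleaved subsequences.
Subsequence A: 8, -8, 8, -8. Oscillating between 8 and -8.
Subsequence B: 5, 10, 20, 40. Geometric, ×2 each step.
The 11th slot belongs to subsequence A; its 6th term is -8.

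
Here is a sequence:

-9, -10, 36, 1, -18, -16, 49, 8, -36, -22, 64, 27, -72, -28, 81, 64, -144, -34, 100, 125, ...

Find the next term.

-288

Split by position mod 4: positions 1, 5, 9, … form one track, and each other residue class forms its own.
Track A: -9, -18, -36, -72, -144 — a geometric progression (common ratio 2).
Track B: -10, -16, -22, -28, -34 — subtracting 6 each time.
Track C: 36, 49, 64, 81, 100 — the squares 6², 7², 8², ….
Track D: 1, 8, 27, 64, 125 — perfect cubes starting at 1³.
Term 21 comes from track A (its 6th entry): -288.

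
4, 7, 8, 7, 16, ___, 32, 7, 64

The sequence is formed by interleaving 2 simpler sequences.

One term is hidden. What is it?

7

Positions 1, 3, 5, … form one subsequence and positions 2, 4, 6, … form another.
Stream A is 4, 8, 16, 32, 64, which is successive powers of 2.
Stream B is 7, 7, ?, 7, which is the constant sequence 7.
The gap is stream B's term 3; the rule gives 7.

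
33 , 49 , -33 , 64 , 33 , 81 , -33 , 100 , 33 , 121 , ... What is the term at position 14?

169

Positions 1, 3, 5, … form one subsequence and positions 2, 4, 6, … form another.
Track A = 33, -33, 33, -33, 33: oscillating between 33 and -33.
Track B = 49, 64, 81, 100, 121: consecutive squares n² from n = 7.
The 14th slot belongs to track B; its 7th term is 169.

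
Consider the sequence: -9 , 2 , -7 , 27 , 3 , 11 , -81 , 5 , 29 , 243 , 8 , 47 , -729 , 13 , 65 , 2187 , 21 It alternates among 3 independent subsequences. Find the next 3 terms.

83, -6561, 34

Taking every 3rd term gives 3 separate tracks.
Stream A is -9, 27, -81, 243, -729, 2187, which is multiplying by -3 each time.
Stream B is 2, 3, 5, 8, 13, 21, which is a Fibonacci-like recurrence a_n = a_{n-1} + a_{n-2}.
Stream C is -7, 11, 29, 47, 65, which is arithmetic with common difference +18.
Term 18 comes from stream C (its 6th entry): 83.
Term 19 comes from stream A (its 7th entry): -6561.
Term 20 comes from stream B (its 7th entry): 34.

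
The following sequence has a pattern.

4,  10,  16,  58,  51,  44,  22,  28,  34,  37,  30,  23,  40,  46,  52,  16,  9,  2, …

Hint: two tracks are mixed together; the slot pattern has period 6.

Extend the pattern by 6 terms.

58, 64, 70, -5, -12, -19

Reading positions in blocks of 6 reveals the pattern AAABBB — 2 tracks woven together.
Subsequence A: 4, 10, 16, 22, 28, 34, 40, 46, 52 — arithmetic with common difference +6.
Subsequence B: 58, 51, 44, 37, 30, 23, 16, 9, 2 — arithmetic with common difference −7.
Term 19 comes from subsequence A (its 10th entry): 58.
Position 20 falls in subsequence A as its term 11, giving 64.
Position 21 falls in subsequence A as its term 12, giving 70.
The 22nd slot belongs to subsequence B; its 10th term is -5.
Term 23 comes from subsequence B (its 11th entry): -12.
Position 24 falls in subsequence B as its term 12, giving -19.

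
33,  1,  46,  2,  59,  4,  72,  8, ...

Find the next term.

85

Taking every 2nd term gives 2 separate tracks.
Subsequence A: 33, 46, 59, 72. Adding 13 each time.
Subsequence B: 1, 2, 4, 8. Powers of 2.
The 9th slot belongs to subsequence A; its 5th term is 85.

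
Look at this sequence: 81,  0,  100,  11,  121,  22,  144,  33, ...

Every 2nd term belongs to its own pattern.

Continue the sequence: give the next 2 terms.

Taking every 2nd term gives 2 separate tracks.
Track A: 81, 100, 121, 144 (the squares 9², 10², 11², …).
Track B: 0, 11, 22, 33 (linear: a_n = -11 + 11·n).
Position 9 falls in track A as its term 5, giving 169.
The 10th slot belongs to track B; its 5th term is 44.

169, 44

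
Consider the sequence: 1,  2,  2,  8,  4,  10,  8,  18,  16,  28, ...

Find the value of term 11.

32

Split by position mod 2 into 2 tracks.
Stream A: 1, 2, 4, 8, 16 — powers 2^0, 2^1, 2^2, ….
Stream B: 2, 8, 10, 18, 28 — each term equals the sum of the previous two.
Position 11 → stream A, term 6 = 32.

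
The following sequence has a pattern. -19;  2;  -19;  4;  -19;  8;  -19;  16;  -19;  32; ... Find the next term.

Taking every 2nd term gives 2 separate tracks.
Subsequence A: -19, -19, -19, -19, -19 (constant -19).
Subsequence B: 2, 4, 8, 16, 32 (powers of 2).
Position 11 → subsequence A, term 6 = -19.

-19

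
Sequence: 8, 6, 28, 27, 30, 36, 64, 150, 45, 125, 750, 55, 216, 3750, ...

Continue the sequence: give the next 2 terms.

66, 343

Split by position mod 3: positions 1, 4, 7, … form one track, and each other residue class forms its own.
Stream A = 8, 27, 64, 125, 216: consecutive cubes n³ from n = 2.
Stream B = 6, 30, 150, 750, 3750: a geometric progression (common ratio 5).
Stream C = 28, 36, 45, 55: triangular numbers starting at T_7.
The 15th slot belongs to stream C; its 5th term is 66.
Position 16 falls in stream A as its term 6, giving 343.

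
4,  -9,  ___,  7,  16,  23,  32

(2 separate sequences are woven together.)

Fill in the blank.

The terms cycle through 2 interleaved subsequences.
Track A: 4, ?, 16, 32 — geometric with ratio 2.
Track B: -9, 7, 23 — linear: a_n = -25 + 16·n.
The gap is track A's term 2; the rule gives 8.

8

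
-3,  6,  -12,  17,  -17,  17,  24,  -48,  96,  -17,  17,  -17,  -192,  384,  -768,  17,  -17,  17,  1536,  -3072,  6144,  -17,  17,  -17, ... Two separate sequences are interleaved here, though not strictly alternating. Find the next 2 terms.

Reading positions in blocks of 6 reveals the pattern AAABBB — 2 tracks woven together.
Subsequence A: -3, 6, -12, 24, -48, 96, -192, 384, -768, 1536, -3072, 6144. Geometric, ×-2 each step.
Subsequence B: 17, -17, 17, -17, 17, -17, 17, -17, 17, -17, 17, -17. Oscillating between 17 and -17.
The 25th slot belongs to subsequence A; its 13th term is -12288.
Term 26 comes from subsequence A (its 14th entry): 24576.

-12288, 24576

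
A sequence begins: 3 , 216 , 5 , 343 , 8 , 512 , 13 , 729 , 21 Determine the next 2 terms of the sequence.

1000, 34

The terms cycle through 2 interleaved subsequences.
Subsequence A: 3, 5, 8, 13, 21 — Fibonacci-style (each term is the sum of the two before it).
Subsequence B: 216, 343, 512, 729 — perfect cubes starting at 6³.
The 10th slot belongs to subsequence B; its 5th term is 1000.
Term 11 comes from subsequence A (its 6th entry): 34.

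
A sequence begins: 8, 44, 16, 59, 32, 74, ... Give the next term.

Odd-indexed and even-indexed terms follow separate rules.
Stream A = 8, 16, 32: successive powers of 2.
Stream B = 44, 59, 74: linear: a_n = 29 + 15·n.
Position 7 falls in stream A as its term 4, giving 64.

64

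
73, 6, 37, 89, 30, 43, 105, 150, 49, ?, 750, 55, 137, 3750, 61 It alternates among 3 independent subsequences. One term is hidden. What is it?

Taking every 3rd term gives 3 separate tracks.
Track A: 73, 89, 105, ?, 137 (linear: a_n = 57 + 16·n).
Track B: 6, 30, 150, 750, 3750 (multiplying by 5 each time).
Track C: 37, 43, 49, 55, 61 (linear: a_n = 31 + 6·n).
The gap is track A's term 4; the rule gives 121.

121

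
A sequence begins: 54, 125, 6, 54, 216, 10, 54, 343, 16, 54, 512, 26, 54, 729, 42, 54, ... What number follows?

1000

Read the sequence 3 terms at a time; column i is its own pattern.
Subsequence A = 54, 54, 54, 54, 54, 54: constant 54.
Subsequence B = 125, 216, 343, 512, 729: consecutive cubes n³ from n = 5.
Subsequence C = 6, 10, 16, 26, 42: a Fibonacci-like recurrence a_n = a_{n-1} + a_{n-2}.
Term 17 comes from subsequence B (its 6th entry): 1000.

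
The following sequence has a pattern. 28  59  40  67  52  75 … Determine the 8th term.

83

Split by position mod 2 into 2 tracks.
Track A is 28, 40, 52, which is linear: a_n = 16 + 12·n.
Track B is 59, 67, 75, which is linear: a_n = 51 + 8·n.
Position 8 → track B, term 4 = 83.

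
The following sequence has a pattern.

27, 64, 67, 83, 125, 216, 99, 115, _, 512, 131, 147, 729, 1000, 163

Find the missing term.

Reading positions in blocks of 4 reveals the pattern AABB — 2 tracks woven together.
Subsequence A: 27, 64, 125, 216, ?, 512, 729, 1000. Perfect cubes starting at 3³.
Subsequence B: 67, 83, 99, 115, 131, 147, 163. Linear: a_n = 51 + 16·n.
Subsequence A's pattern makes the blank 343.

343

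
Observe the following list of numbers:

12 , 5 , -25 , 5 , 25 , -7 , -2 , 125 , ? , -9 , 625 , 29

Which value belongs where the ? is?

11

Read the sequence 3 terms at a time; column i is its own pattern.
Subsequence A: 12, 5, -2, -9 — arithmetic, step −7.
Subsequence B: 5, 25, 125, 625 — powers of 5.
Subsequence C: -25, -7, ?, 29 — arithmetic, step +18.
Subsequence C's pattern makes the blank 11.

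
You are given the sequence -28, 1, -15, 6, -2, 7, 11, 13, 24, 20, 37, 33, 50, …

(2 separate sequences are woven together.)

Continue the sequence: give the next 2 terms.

53, 63

Taking every 2nd term gives 2 separate tracks.
Track A: -28, -15, -2, 11, 24, 37, 50 (arithmetic with common difference +13).
Track B: 1, 6, 7, 13, 20, 33 (Fibonacci-style (each term is the sum of the two before it)).
Position 14 falls in track B as its term 7, giving 53.
Position 15 → track A, term 8 = 63.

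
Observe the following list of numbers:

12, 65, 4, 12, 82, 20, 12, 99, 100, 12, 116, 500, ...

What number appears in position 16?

12

Read the sequence 3 terms at a time; column i is its own pattern.
Track A: 12, 12, 12, 12. The constant sequence 12.
Track B: 65, 82, 99, 116. Adding 17 each time.
Track C: 4, 20, 100, 500. A geometric progression (common ratio 5).
Position 16 → track A, term 6 = 12.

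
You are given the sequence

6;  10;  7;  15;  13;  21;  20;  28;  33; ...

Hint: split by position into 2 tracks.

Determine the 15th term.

Taking every 2nd term gives 2 separate tracks.
Track A is 6, 7, 13, 20, 33, which is each term equals the sum of the previous two.
Track B is 10, 15, 21, 28, which is triangular numbers starting at T_4.
Position 15 falls in track A as its term 8, giving 139.

139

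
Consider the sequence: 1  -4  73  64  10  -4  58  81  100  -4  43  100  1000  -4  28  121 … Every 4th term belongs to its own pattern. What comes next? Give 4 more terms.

Read the sequence 4 terms at a time; column i is its own pattern.
Track A: 1, 10, 100, 1000. Powers of 10.
Track B: -4, -4, -4, -4. Constant -4.
Track C: 73, 58, 43, 28. Arithmetic with common difference −15.
Track D: 64, 81, 100, 121. The squares 8², 9², 10², ….
Position 17 falls in track A as its term 5, giving 10000.
Position 18 falls in track B as its term 5, giving -4.
Position 19 → track C, term 5 = 13.
Position 20 falls in track D as its term 5, giving 144.

10000, -4, 13, 144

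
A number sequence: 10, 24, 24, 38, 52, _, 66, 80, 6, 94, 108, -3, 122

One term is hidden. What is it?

Positions follow the repeating pattern AAB; grouping by letter gives 2 tracks.
Subsequence A is 10, 24, 38, 52, 66, 80, 94, 108, 122, which is linear: a_n = -4 + 14·n.
Subsequence B is 24, ?, 6, -3, which is arithmetic, step −9.
Subsequence B's pattern makes the blank 15.

15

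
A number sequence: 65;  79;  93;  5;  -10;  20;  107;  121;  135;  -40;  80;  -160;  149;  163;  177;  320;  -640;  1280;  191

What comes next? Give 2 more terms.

205, 219

Positions follow the repeating pattern AAABBB; grouping by letter gives 2 tracks.
Track A = 65, 79, 93, 107, 121, 135, 149, 163, 177, 191: linear: a_n = 51 + 14·n.
Track B = 5, -10, 20, -40, 80, -160, 320, -640, 1280: a geometric progression (common ratio -2).
Term 20 comes from track A (its 11th entry): 205.
The 21st slot belongs to track A; its 12th term is 219.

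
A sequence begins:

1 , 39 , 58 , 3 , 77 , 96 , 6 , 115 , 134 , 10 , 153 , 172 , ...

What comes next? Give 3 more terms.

15, 191, 210

Reading positions in blocks of 3 reveals the pattern ABB — 2 tracks woven together.
Track A is 1, 3, 6, 10, which is the triangular numbers T_1, T_2, ….
Track B is 39, 58, 77, 96, 115, 134, 153, 172, which is arithmetic, step +19.
Position 13 falls in track A as its term 5, giving 15.
The 14th slot belongs to track B; its 9th term is 191.
Position 15 → track B, term 10 = 210.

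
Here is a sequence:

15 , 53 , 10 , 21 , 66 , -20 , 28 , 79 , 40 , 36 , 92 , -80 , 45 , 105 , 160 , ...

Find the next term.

Read the sequence 3 terms at a time; column i is its own pattern.
Subsequence A: 15, 21, 28, 36, 45. Triangular numbers starting at T_5.
Subsequence B: 53, 66, 79, 92, 105. Linear: a_n = 40 + 13·n.
Subsequence C: 10, -20, 40, -80, 160. Geometric, ×-2 each step.
Position 16 falls in subsequence A as its term 6, giving 55.

55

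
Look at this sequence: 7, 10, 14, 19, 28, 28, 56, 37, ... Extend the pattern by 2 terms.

Odd-indexed and even-indexed terms follow separate rules.
Track A: 7, 14, 28, 56 (geometric with ratio 2).
Track B: 10, 19, 28, 37 (adding 9 each time).
Term 9 comes from track A (its 5th entry): 112.
Term 10 comes from track B (its 5th entry): 46.

112, 46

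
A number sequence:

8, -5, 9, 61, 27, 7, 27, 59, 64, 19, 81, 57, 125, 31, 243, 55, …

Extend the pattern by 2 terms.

216, 43

Split by position mod 4 into 4 tracks.
Stream A = 8, 27, 64, 125: consecutive cubes n³ from n = 2.
Stream B = -5, 7, 19, 31: arithmetic, step +12.
Stream C = 9, 27, 81, 243: multiplying by 3 each time.
Stream D = 61, 59, 57, 55: arithmetic with common difference −2.
Term 17 comes from stream A (its 5th entry): 216.
Position 18 → stream B, term 5 = 43.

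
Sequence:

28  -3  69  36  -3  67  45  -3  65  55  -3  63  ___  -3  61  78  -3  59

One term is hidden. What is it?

66

Split by position mod 3 into 3 tracks.
Stream A: 28, 36, 45, 55, ?, 78 (triangular numbers starting at T_7).
Stream B: -3, -3, -3, -3, -3, -3 (always -3).
Stream C: 69, 67, 65, 63, 61, 59 (linear: a_n = 71 − 2·n).
Filling stream A at index 5 by its rule yields 66.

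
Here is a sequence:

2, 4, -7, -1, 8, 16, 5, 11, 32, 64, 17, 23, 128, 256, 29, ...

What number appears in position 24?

Positions follow the repeating pattern AABB; grouping by letter gives 2 tracks.
Stream A: 2, 4, 8, 16, 32, 64, 128, 256 — successive powers of 2.
Stream B: -7, -1, 5, 11, 17, 23, 29 — arithmetic, step +6.
Term 24 comes from stream B (its 12th entry): 59.

59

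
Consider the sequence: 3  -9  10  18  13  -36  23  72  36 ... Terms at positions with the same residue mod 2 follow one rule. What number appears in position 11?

59

Split by position mod 2 into 2 tracks.
Track A: 3, 10, 13, 23, 36 (Fibonacci-style (each term is the sum of the two before it)).
Track B: -9, 18, -36, 72 (multiplying by -2 each time).
The 11th slot belongs to track A; its 6th term is 59.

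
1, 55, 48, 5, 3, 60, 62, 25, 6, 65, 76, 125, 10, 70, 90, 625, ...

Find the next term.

15

The terms cycle through 4 interleaved subsequences.
Track A is 1, 3, 6, 10, which is the triangular numbers T_1, T_2, ….
Track B is 55, 60, 65, 70, which is linear: a_n = 50 + 5·n.
Track C is 48, 62, 76, 90, which is adding 14 each time.
Track D is 5, 25, 125, 625, which is powers 5^1, 5^2, 5^3, ….
Position 17 → track A, term 5 = 15.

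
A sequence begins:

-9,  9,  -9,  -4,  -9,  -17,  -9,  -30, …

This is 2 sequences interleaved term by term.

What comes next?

-9

Split by position mod 2 into 2 tracks.
Track A = -9, -9, -9, -9: the constant sequence -9.
Track B = 9, -4, -17, -30: linear: a_n = 22 − 13·n.
Term 9 comes from track A (its 5th entry): -9.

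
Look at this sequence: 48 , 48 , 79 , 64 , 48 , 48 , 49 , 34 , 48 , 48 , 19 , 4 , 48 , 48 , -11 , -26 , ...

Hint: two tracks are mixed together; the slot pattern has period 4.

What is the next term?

48

The slot pattern repeats as AABB (period 4), so there are 2 interleaved tracks.
Stream A: 48, 48, 48, 48, 48, 48, 48, 48. The constant sequence 48.
Stream B: 79, 64, 49, 34, 19, 4, -11, -26. Linear: a_n = 94 − 15·n.
The 17th slot belongs to stream A; its 9th term is 48.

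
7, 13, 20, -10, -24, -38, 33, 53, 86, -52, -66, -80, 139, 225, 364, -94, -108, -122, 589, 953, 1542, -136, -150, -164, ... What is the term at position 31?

Positions follow the repeating pattern AAABBB; grouping by letter gives 2 tracks.
Stream A = 7, 13, 20, 33, 53, 86, 139, 225, 364, 589, 953, 1542: a Fibonacci-like recurrence a_n = a_{n-1} + a_{n-2}.
Stream B = -10, -24, -38, -52, -66, -80, -94, -108, -122, -136, -150, -164: linear: a_n = 4 − 14·n.
Position 31 falls in stream A as its term 16, giving 10569.

10569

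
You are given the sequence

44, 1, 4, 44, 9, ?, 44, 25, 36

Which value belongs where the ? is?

The slot pattern repeats as ABB (period 3), so there are 2 interleaved tracks.
Stream A = 44, 44, 44: always 44.
Stream B = 1, 4, 9, ?, 25, 36: consecutive squares n² from n = 1.
Filling stream B at index 4 by its rule yields 16.

16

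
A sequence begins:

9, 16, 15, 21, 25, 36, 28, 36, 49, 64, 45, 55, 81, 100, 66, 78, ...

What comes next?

121

Positions follow the repeating pattern AABB; grouping by letter gives 2 tracks.
Track A is 9, 16, 25, 36, 49, 64, 81, 100, which is consecutive squares n² from n = 3.
Track B is 15, 21, 28, 36, 45, 55, 66, 78, which is triangular numbers n(n+1)/2 for n = 5, 6, ….
Position 17 falls in track A as its term 9, giving 121.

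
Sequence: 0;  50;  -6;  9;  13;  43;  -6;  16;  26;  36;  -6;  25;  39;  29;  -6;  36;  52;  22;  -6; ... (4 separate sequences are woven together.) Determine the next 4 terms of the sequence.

Split by position mod 4 into 4 tracks.
Track A = 0, 13, 26, 39, 52: linear: a_n = -13 + 13·n.
Track B = 50, 43, 36, 29, 22: arithmetic with common difference −7.
Track C = -6, -6, -6, -6, -6: the constant sequence -6.
Track D = 9, 16, 25, 36: the squares 3², 4², 5², ….
The 20th slot belongs to track D; its 5th term is 49.
Position 21 → track A, term 6 = 65.
Position 22 falls in track B as its term 6, giving 15.
The 23rd slot belongs to track C; its 6th term is -6.

49, 65, 15, -6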